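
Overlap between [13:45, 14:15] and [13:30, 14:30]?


30 minutes

Meeting A: 825-855 (in minutes from midnight)
Meeting B: 810-870
Overlap start = max(825, 810) = 825
Overlap end = min(855, 870) = 855
Overlap = max(0, 855 - 825) = 30 min


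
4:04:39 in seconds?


14679 seconds

Hours: 4 × 3600 = 14400
Minutes: 4 × 60 = 240
Seconds: 39
Total = 14400 + 240 + 39 = 14679


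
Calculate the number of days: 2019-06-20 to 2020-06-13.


359 days

From June 20, 2019 to June 13, 2020
Rest of June 2019: 30 - 20 = 10
Full months: July 31, August 31, September 30, October 31, November 30, December 31, January 31, February 2020 29, March 31, April 30, May 31
Days into June 2020: 13
Total = 10 + 31 + 31 + 30 + 31 + 30 + 31 + 31 + 29 + 31 + 30 + 31 + 13 = 359 days


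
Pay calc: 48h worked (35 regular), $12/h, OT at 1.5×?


$654.00

Regular: 35h × $12 = $420.00
Overtime: 48 - 35 = 13h
OT pay: 13h × $12 × 1.5 = $234.00
Total = $420.00 + $234.00 = $654.00


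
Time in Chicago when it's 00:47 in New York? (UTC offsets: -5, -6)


23:47 (previous day)

Time difference = UTC-6 - UTC-5 = -1 hours
New hour = (0 -1) mod 24
= -1 mod 24 = 23
Minutes unchanged → 23:47; -1 < 0 → previous day


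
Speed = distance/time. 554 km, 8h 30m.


Distance: 554 km
Time: 8h 30m = 510 min = 510/60 = 17/2 hours
Speed = 554 ÷ (17/2) = 554 × 2 / 17 = 1108/17 ≈ 65.2 km/h

65.2 km/h


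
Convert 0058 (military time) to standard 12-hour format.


12:58 AM

Hour: 0
0 → 12 AM (midnight)


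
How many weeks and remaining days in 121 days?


Weeks: 121 ÷ 7 = 17 remainder 2

17 weeks 2 days


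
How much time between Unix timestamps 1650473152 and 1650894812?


421660 seconds (117.1 hours / 4.88 days)

Difference = 1650894812 - 1650473152 = 421660 seconds
In hours: 421660 / 3600 ≈ 117.1
In days: 421660 / 86400 ≈ 4.88


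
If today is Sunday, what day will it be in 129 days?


Start: Sunday (index 6)
(6 + 129) mod 7
= 135 mod 7
= 2
Index 2 → Wednesday

Wednesday


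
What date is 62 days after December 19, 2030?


Start: December 19, 2030
Add 62 days
December 19 → January 1: 31 - 19 + 1 = 13 days (62 - 13 = 49 left)
January 1 → February 1: 31 - 1 + 1 = 31 days (49 - 31 = 18 left)
February 1 + 18 = February 19, 2031

February 19, 2031


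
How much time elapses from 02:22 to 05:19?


2h 57m

End time in minutes: 5×60 + 19 = 319
Start time in minutes: 2×60 + 22 = 142
Difference = 319 - 142 = 177 minutes
= 2 hours 57 minutes


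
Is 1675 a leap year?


Rules: divisible by 4 AND (not by 100 OR by 400)
1675 ÷ 4 = 418 remainder 3 → not divisible by 4
Not divisible by 4 → not a leap year

No


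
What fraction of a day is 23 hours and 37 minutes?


0.9840 (98.40%)

Total minutes: 23×60 + 37 = 1417
Day = 24×60 = 1440 minutes
Fraction = 1417/1440 ≈ 0.9840
As a percentage: 1417/1440 × 100 ≈ 98.40%


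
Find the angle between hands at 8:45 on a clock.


7.5°

Hour hand = 8×30 + 45×0.5 = 262.5°
Minute hand = 45×6 = 270°
Difference = |262.5 - 270| = 7.5°


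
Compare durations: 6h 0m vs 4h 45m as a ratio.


Duration 1: 360 minutes
Duration 2: 285 minutes
Ratio = 360:285
GCD = 15
Simplified = 24:19
As a decimal: 24/19 ≈ 1.26

24:19 (1.26)


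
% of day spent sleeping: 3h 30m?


Time: 210 minutes
Day: 1440 minutes
Percentage = (210/1440) × 100 ≈ 14.6%

14.6%


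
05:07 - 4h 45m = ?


Start: 307 minutes from midnight
Subtract: 285 minutes
Remaining: 307 - 285 = 22
Hours: 0, Minutes: 22

00:22


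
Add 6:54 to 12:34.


Start: 754 minutes from midnight
Add: 414 minutes
Total: 1168 minutes
Hours: 1168 ÷ 60 = 19 remainder 28

19:28


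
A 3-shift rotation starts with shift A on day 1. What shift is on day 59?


Shifts: A, B, C
Start: A (index 0)
Day 59: (0 + 59 - 1) mod 3
= 58 mod 3
= 1
Index 1 → shift B

Shift B


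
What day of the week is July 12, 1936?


Zeller's congruence:
q=12, m=7, k=36, j=19
h = (12 + ⌊13×8/5⌋ + 36 + ⌊36/4⌋ + ⌊19/4⌋ - 2×19) mod 7
= (12 + 20 + 36 + 9 + 4 - 38) mod 7
= 43 mod 7 = 1
h=1 → Sunday

Sunday


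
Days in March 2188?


Month: March (month 3)
March has 31 days

31 days


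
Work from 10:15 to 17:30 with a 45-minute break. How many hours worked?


6h 30m (390 minutes)

Total time = (17×60+30) - (10×60+15)
= 1050 - 615 = 435 min
Minus break: 435 - 45 = 390 min
= 6h 30m


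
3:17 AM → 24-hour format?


Input: 3:17 AM
AM hour stays: 3

03:17


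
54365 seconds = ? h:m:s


15h 6m 5s

Hours: 54365 ÷ 3600 = 15 remainder 365
Minutes: 365 ÷ 60 = 6 remainder 5
Seconds: 5


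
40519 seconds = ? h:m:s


Hours: 40519 ÷ 3600 = 11 remainder 919
Minutes: 919 ÷ 60 = 15 remainder 19
Seconds: 19

11h 15m 19s


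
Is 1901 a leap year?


No

Rules: divisible by 4 AND (not by 100 OR by 400)
1901 ÷ 4 = 475 remainder 1 → not divisible by 4
Not divisible by 4 → not a leap year


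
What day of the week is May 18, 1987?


Monday

Zeller's congruence:
q=18, m=5, k=87, j=19
h = (18 + ⌊13×6/5⌋ + 87 + ⌊87/4⌋ + ⌊19/4⌋ - 2×19) mod 7
= (18 + 15 + 87 + 21 + 4 - 38) mod 7
= 107 mod 7 = 2
h=2 → Monday


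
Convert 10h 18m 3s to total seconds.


Hours: 10 × 3600 = 36000
Minutes: 18 × 60 = 1080
Seconds: 3
Total = 36000 + 1080 + 3 = 37083

37083 seconds


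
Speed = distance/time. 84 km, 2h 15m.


37.3 km/h

Distance: 84 km
Time: 2h 15m = 135 min = 135/60 = 9/4 hours
Speed = 84 ÷ (9/4) = 84 × 4 / 9 = 336/9 ≈ 37.3 km/h


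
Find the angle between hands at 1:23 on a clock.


Hour hand = 1×30 + 23×0.5 = 41.5°
Minute hand = 23×6 = 138°
Difference = |41.5 - 138| = 96.5°

96.5°


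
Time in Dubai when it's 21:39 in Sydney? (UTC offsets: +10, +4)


15:39

Time difference = UTC+4 - UTC+10 = -6 hours
New hour = (21 -6) mod 24
= 15 mod 24 = 15
Minutes unchanged → 15:39


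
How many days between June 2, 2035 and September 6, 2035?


From June 2, 2035 to September 6, 2035
Rest of June 2035: 30 - 2 = 28
Full months: July 31, August 31
Days into September 2035: 6
Total = 28 + 31 + 31 + 6 = 96 days

96 days


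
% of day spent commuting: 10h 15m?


Time: 615 minutes
Day: 1440 minutes
Percentage = (615/1440) × 100 ≈ 42.7%

42.7%


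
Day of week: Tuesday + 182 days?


Tuesday

Start: Tuesday (index 1)
(1 + 182) mod 7
= 183 mod 7
= 1
Index 1 → Tuesday


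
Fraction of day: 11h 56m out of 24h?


0.4972 (49.72%)

Total minutes: 11×60 + 56 = 716
Day = 24×60 = 1440 minutes
Fraction = 716/1440 ≈ 0.4972
As a percentage: 716/1440 × 100 ≈ 49.72%


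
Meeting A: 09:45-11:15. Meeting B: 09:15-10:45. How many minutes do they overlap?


Meeting A: 585-675 (in minutes from midnight)
Meeting B: 555-645
Overlap start = max(585, 555) = 585
Overlap end = min(675, 645) = 645
Overlap = max(0, 645 - 585) = 60 min

60 minutes


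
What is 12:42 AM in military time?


00:42

Input: 12:42 AM
12 AM → 00 (midnight)


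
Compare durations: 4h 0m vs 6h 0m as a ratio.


Duration 1: 240 minutes
Duration 2: 360 minutes
Ratio = 240:360
GCD = 120
Simplified = 2:3
As a decimal: 2/3 ≈ 0.67

2:3 (0.67)


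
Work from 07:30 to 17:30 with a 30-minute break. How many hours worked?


Total time = (17×60+30) - (7×60+30)
= 1050 - 450 = 600 min
Minus break: 600 - 30 = 570 min
= 9h 30m

9h 30m (570 minutes)


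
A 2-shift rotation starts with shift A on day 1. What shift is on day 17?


Shift A

Shifts: A, B
Start: A (index 0)
Day 17: (0 + 17 - 1) mod 2
= 16 mod 2
= 0
Index 0 → shift A


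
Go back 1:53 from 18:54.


17:01

Start: 1134 minutes from midnight
Subtract: 113 minutes
Remaining: 1134 - 113 = 1021
Hours: 17, Minutes: 1


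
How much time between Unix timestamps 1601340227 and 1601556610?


Difference = 1601556610 - 1601340227 = 216383 seconds
In hours: 216383 / 3600 ≈ 60.1
In days: 216383 / 86400 ≈ 2.50

216383 seconds (60.1 hours / 2.50 days)


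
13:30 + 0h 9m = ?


Start: 810 minutes from midnight
Add: 9 minutes
Total: 819 minutes
Hours: 819 ÷ 60 = 13 remainder 39

13:39


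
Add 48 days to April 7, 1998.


Start: April 7, 1998
Add 48 days
April 7 → May 1: 30 - 7 + 1 = 24 days (48 - 24 = 24 left)
May 1 + 24 = May 25, 1998

May 25, 1998


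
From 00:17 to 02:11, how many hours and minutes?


End time in minutes: 2×60 + 11 = 131
Start time in minutes: 0×60 + 17 = 17
Difference = 131 - 17 = 114 minutes
= 1 hours 54 minutes

1h 54m


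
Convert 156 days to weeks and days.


Weeks: 156 ÷ 7 = 22 remainder 2

22 weeks 2 days


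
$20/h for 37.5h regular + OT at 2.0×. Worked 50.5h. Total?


Regular: 37.5h × $20 = $750.00
Overtime: 50.5 - 37.5 = 13.0h
OT pay: 13.0h × $20 × 2.0 = $520.00
Total = $750.00 + $520.00 = $1270.00

$1270.00


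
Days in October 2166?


Month: October (month 10)
October has 31 days

31 days


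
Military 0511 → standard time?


5:11 AM

Hour: 5
5 < 12 → AM


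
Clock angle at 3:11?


29.5°

Hour hand = 3×30 + 11×0.5 = 95.5°
Minute hand = 11×6 = 66°
Difference = |95.5 - 66| = 29.5°


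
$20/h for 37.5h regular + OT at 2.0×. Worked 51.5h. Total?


$1310.00

Regular: 37.5h × $20 = $750.00
Overtime: 51.5 - 37.5 = 14.0h
OT pay: 14.0h × $20 × 2.0 = $560.00
Total = $750.00 + $560.00 = $1310.00


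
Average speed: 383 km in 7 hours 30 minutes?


51.1 km/h

Distance: 383 km
Time: 7h 30m = 450 min = 450/60 = 15/2 hours
Speed = 383 ÷ (15/2) = 383 × 2 / 15 = 766/15 ≈ 51.1 km/h


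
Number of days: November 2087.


30 days

Month: November (month 11)
November has 30 days


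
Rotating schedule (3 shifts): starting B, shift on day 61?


Shift B

Shifts: A, B, C
Start: B (index 1)
Day 61: (1 + 61 - 1) mod 3
= 61 mod 3
= 1
Index 1 → shift B


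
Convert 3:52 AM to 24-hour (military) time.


03:52

Input: 3:52 AM
AM hour stays: 3


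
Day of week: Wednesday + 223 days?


Start: Wednesday (index 2)
(2 + 223) mod 7
= 225 mod 7
= 1
Index 1 → Tuesday

Tuesday


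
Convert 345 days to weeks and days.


Weeks: 345 ÷ 7 = 49 remainder 2

49 weeks 2 days


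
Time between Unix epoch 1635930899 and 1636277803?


346904 seconds (96.4 hours / 4.02 days)

Difference = 1636277803 - 1635930899 = 346904 seconds
In hours: 346904 / 3600 ≈ 96.4
In days: 346904 / 86400 ≈ 4.02


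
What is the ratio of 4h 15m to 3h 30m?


Duration 1: 255 minutes
Duration 2: 210 minutes
Ratio = 255:210
GCD = 15
Simplified = 17:14
As a decimal: 17/14 ≈ 1.21

17:14 (1.21)


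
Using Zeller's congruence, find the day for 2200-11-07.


Zeller's congruence:
q=7, m=11, k=0, j=22
h = (7 + ⌊13×12/5⌋ + 0 + ⌊0/4⌋ + ⌊22/4⌋ - 2×22) mod 7
= (7 + 31 + 0 + 0 + 5 - 44) mod 7
= -1 mod 7 = 6
h=6 → Friday

Friday


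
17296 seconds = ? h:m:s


4h 48m 16s

Hours: 17296 ÷ 3600 = 4 remainder 2896
Minutes: 2896 ÷ 60 = 48 remainder 16
Seconds: 16


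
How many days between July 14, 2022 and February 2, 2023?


203 days

From July 14, 2022 to February 2, 2023
Rest of July 2022: 31 - 14 = 17
Full months: August 31, September 30, October 31, November 30, December 31, January 31
Days into February 2023: 2
Total = 17 + 31 + 30 + 31 + 30 + 31 + 31 + 2 = 203 days


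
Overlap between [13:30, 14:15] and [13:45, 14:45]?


Meeting A: 810-855 (in minutes from midnight)
Meeting B: 825-885
Overlap start = max(810, 825) = 825
Overlap end = min(855, 885) = 855
Overlap = max(0, 855 - 825) = 30 min

30 minutes


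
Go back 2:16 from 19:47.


17:31

Start: 1187 minutes from midnight
Subtract: 136 minutes
Remaining: 1187 - 136 = 1051
Hours: 17, Minutes: 31


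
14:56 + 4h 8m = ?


Start: 896 minutes from midnight
Add: 248 minutes
Total: 1144 minutes
Hours: 1144 ÷ 60 = 19 remainder 4

19:04


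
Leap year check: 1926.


No

Rules: divisible by 4 AND (not by 100 OR by 400)
1926 ÷ 4 = 481 remainder 2 → not divisible by 4
Not divisible by 4 → not a leap year


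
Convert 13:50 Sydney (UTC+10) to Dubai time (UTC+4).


Time difference = UTC+4 - UTC+10 = -6 hours
New hour = (13 -6) mod 24
= 7 mod 24 = 7
Minutes unchanged → 07:50

07:50


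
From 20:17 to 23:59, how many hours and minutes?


End time in minutes: 23×60 + 59 = 1439
Start time in minutes: 20×60 + 17 = 1217
Difference = 1439 - 1217 = 222 minutes
= 3 hours 42 minutes

3h 42m


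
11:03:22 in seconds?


39802 seconds

Hours: 11 × 3600 = 39600
Minutes: 3 × 60 = 180
Seconds: 22
Total = 39600 + 180 + 22 = 39802


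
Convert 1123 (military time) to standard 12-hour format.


11:23 AM

Hour: 11
11 < 12 → AM


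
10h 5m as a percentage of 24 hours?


Total minutes: 10×60 + 5 = 605
Day = 24×60 = 1440 minutes
Fraction = 605/1440 ≈ 0.4201
As a percentage: 605/1440 × 100 ≈ 42.01%

0.4201 (42.01%)


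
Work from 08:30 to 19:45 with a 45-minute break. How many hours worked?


Total time = (19×60+45) - (8×60+30)
= 1185 - 510 = 675 min
Minus break: 675 - 45 = 630 min
= 10h 30m

10h 30m (630 minutes)


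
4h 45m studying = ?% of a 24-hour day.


Time: 285 minutes
Day: 1440 minutes
Percentage = (285/1440) × 100 ≈ 19.8%

19.8%


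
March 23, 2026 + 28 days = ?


Start: March 23, 2026
Add 28 days
March 23 → April 1: 31 - 23 + 1 = 9 days (28 - 9 = 19 left)
April 1 + 19 = April 20, 2026

April 20, 2026


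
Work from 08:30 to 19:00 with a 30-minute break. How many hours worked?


10h 0m (600 minutes)

Total time = (19×60+0) - (8×60+30)
= 1140 - 510 = 630 min
Minus break: 630 - 30 = 600 min
= 10h 0m


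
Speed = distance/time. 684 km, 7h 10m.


95.4 km/h

Distance: 684 km
Time: 7h 10m = 430 min = 430/60 = 43/6 hours
Speed = 684 ÷ (43/6) = 684 × 6 / 43 = 4104/43 ≈ 95.4 km/h


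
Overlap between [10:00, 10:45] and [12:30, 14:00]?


0 minutes

Meeting A: 600-645 (in minutes from midnight)
Meeting B: 750-840
Overlap start = max(600, 750) = 750
Overlap end = min(645, 840) = 645
Overlap = max(0, 645 - 750) = 0 min


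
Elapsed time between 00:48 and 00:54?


0h 6m

End time in minutes: 0×60 + 54 = 54
Start time in minutes: 0×60 + 48 = 48
Difference = 54 - 48 = 6 minutes
= 0 hours 6 minutes


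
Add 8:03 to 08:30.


16:33

Start: 510 minutes from midnight
Add: 483 minutes
Total: 993 minutes
Hours: 993 ÷ 60 = 16 remainder 33


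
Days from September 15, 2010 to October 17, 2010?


32 days

From September 15, 2010 to October 17, 2010
Rest of September 2010: 30 - 15 = 15
Days into October 2010: 17
Total = 15 + 17 = 32 days


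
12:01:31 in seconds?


43291 seconds

Hours: 12 × 3600 = 43200
Minutes: 1 × 60 = 60
Seconds: 31
Total = 43200 + 60 + 31 = 43291


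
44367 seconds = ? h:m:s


Hours: 44367 ÷ 3600 = 12 remainder 1167
Minutes: 1167 ÷ 60 = 19 remainder 27
Seconds: 27

12h 19m 27s


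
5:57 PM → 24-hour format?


17:57

Input: 5:57 PM
PM: 5 + 12 = 17


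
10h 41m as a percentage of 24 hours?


Total minutes: 10×60 + 41 = 641
Day = 24×60 = 1440 minutes
Fraction = 641/1440 ≈ 0.4451
As a percentage: 641/1440 × 100 ≈ 44.51%

0.4451 (44.51%)


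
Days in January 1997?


Month: January (month 1)
January has 31 days

31 days


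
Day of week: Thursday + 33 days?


Tuesday

Start: Thursday (index 3)
(3 + 33) mod 7
= 36 mod 7
= 1
Index 1 → Tuesday


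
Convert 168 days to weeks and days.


24 weeks 0 days

Weeks: 168 ÷ 7 = 24 remainder 0


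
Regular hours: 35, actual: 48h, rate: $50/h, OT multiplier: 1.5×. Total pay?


Regular: 35h × $50 = $1750.00
Overtime: 48 - 35 = 13h
OT pay: 13h × $50 × 1.5 = $975.00
Total = $1750.00 + $975.00 = $2725.00

$2725.00


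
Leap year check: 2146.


No

Rules: divisible by 4 AND (not by 100 OR by 400)
2146 ÷ 4 = 536 remainder 2 → not divisible by 4
Not divisible by 4 → not a leap year


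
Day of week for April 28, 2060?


Wednesday

Zeller's congruence:
q=28, m=4, k=60, j=20
h = (28 + ⌊13×5/5⌋ + 60 + ⌊60/4⌋ + ⌊20/4⌋ - 2×20) mod 7
= (28 + 13 + 60 + 15 + 5 - 40) mod 7
= 81 mod 7 = 4
h=4 → Wednesday


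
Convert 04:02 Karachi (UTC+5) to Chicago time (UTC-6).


17:02 (previous day)

Time difference = UTC-6 - UTC+5 = -11 hours
New hour = (4 -11) mod 24
= -7 mod 24 = 17
Minutes unchanged → 17:02; -7 < 0 → previous day


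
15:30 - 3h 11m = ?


Start: 930 minutes from midnight
Subtract: 191 minutes
Remaining: 930 - 191 = 739
Hours: 12, Minutes: 19

12:19


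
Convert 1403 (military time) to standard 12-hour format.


2:03 PM

Hour: 14
14 - 12 = 2 → PM


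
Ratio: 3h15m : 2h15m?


Duration 1: 195 minutes
Duration 2: 135 minutes
Ratio = 195:135
GCD = 15
Simplified = 13:9
As a decimal: 13/9 ≈ 1.44

13:9 (1.44)


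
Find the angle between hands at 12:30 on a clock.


165.0°

Hour hand (12 ≡ 0 on the dial): 0×30 + 30×0.5 = 15.0°
Minute hand = 30×6 = 180°
Difference = |15.0 - 180| = 165.0°


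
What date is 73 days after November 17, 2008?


January 29, 2009

Start: November 17, 2008
Add 73 days
November 17 → December 1: 30 - 17 + 1 = 14 days (73 - 14 = 59 left)
December 1 → January 1: 31 - 1 + 1 = 31 days (59 - 31 = 28 left)
January 1 + 28 = January 29, 2009


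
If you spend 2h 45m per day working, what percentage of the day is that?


Time: 165 minutes
Day: 1440 minutes
Percentage = (165/1440) × 100 ≈ 11.5%

11.5%


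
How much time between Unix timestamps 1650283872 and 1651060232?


Difference = 1651060232 - 1650283872 = 776360 seconds
In hours: 776360 / 3600 ≈ 215.7
In days: 776360 / 86400 ≈ 8.99

776360 seconds (215.7 hours / 8.99 days)


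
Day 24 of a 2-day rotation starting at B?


Shifts: A, B
Start: B (index 1)
Day 24: (1 + 24 - 1) mod 2
= 24 mod 2
= 0
Index 0 → shift A

Shift A


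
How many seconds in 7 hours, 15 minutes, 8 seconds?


26108 seconds

Hours: 7 × 3600 = 25200
Minutes: 15 × 60 = 900
Seconds: 8
Total = 25200 + 900 + 8 = 26108


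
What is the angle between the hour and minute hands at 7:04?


172.0°

Hour hand = 7×30 + 4×0.5 = 212.0°
Minute hand = 4×6 = 24°
Difference = |212.0 - 24| = 188.0°
Since > 180°: 360 - 188.0 = 172.0°


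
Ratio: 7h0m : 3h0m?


Duration 1: 420 minutes
Duration 2: 180 minutes
Ratio = 420:180
GCD = 60
Simplified = 7:3
As a decimal: 7/3 ≈ 2.33

7:3 (2.33)


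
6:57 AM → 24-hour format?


Input: 6:57 AM
AM hour stays: 6

06:57


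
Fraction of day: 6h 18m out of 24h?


Total minutes: 6×60 + 18 = 378
Day = 24×60 = 1440 minutes
Fraction = 378/1440 = 0.2625
As a percentage: 378/1440 × 100 = 26.25%

0.2625 (26.25%)


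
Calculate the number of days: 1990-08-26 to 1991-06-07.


285 days

From August 26, 1990 to June 7, 1991
Rest of August 1990: 31 - 26 = 5
Full months: September 30, October 31, November 30, December 31, January 31, February 1991 28, March 31, April 30, May 31
Days into June 1991: 7
Total = 5 + 30 + 31 + 30 + 31 + 31 + 28 + 31 + 30 + 31 + 7 = 285 days


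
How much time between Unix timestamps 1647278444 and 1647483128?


Difference = 1647483128 - 1647278444 = 204684 seconds
In hours: 204684 / 3600 ≈ 56.9
In days: 204684 / 86400 ≈ 2.37

204684 seconds (56.9 hours / 2.37 days)


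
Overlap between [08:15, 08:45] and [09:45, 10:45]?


Meeting A: 495-525 (in minutes from midnight)
Meeting B: 585-645
Overlap start = max(495, 585) = 585
Overlap end = min(525, 645) = 525
Overlap = max(0, 525 - 585) = 0 min

0 minutes


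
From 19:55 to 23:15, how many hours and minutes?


End time in minutes: 23×60 + 15 = 1395
Start time in minutes: 19×60 + 55 = 1195
Difference = 1395 - 1195 = 200 minutes
= 3 hours 20 minutes

3h 20m


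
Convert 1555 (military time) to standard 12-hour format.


Hour: 15
15 - 12 = 3 → PM

3:55 PM


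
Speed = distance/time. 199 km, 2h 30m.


Distance: 199 km
Time: 2h 30m = 150 min = 150/60 = 5/2 hours
Speed = 199 ÷ (5/2) = 199 × 2 / 5 = 398/5 = 79.6 km/h

79.6 km/h


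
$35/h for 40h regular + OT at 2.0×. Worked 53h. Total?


Regular: 40h × $35 = $1400.00
Overtime: 53 - 40 = 13h
OT pay: 13h × $35 × 2.0 = $910.00
Total = $1400.00 + $910.00 = $2310.00

$2310.00


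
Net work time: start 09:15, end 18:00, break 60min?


Total time = (18×60+0) - (9×60+15)
= 1080 - 555 = 525 min
Minus break: 525 - 60 = 465 min
= 7h 45m

7h 45m (465 minutes)


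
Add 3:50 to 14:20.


Start: 860 minutes from midnight
Add: 230 minutes
Total: 1090 minutes
Hours: 1090 ÷ 60 = 18 remainder 10

18:10


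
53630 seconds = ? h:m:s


14h 53m 50s

Hours: 53630 ÷ 3600 = 14 remainder 3230
Minutes: 3230 ÷ 60 = 53 remainder 50
Seconds: 50


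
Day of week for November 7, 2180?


Zeller's congruence:
q=7, m=11, k=80, j=21
h = (7 + ⌊13×12/5⌋ + 80 + ⌊80/4⌋ + ⌊21/4⌋ - 2×21) mod 7
= (7 + 31 + 80 + 20 + 5 - 42) mod 7
= 101 mod 7 = 3
h=3 → Tuesday

Tuesday


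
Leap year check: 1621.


Rules: divisible by 4 AND (not by 100 OR by 400)
1621 ÷ 4 = 405 remainder 1 → not divisible by 4
Not divisible by 4 → not a leap year

No


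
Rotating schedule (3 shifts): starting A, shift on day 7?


Shifts: A, B, C
Start: A (index 0)
Day 7: (0 + 7 - 1) mod 3
= 6 mod 3
= 0
Index 0 → shift A

Shift A


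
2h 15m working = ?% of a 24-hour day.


9.4%

Time: 135 minutes
Day: 1440 minutes
Percentage = (135/1440) × 100 ≈ 9.4%


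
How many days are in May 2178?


31 days

Month: May (month 5)
May has 31 days


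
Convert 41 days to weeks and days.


Weeks: 41 ÷ 7 = 5 remainder 6

5 weeks 6 days


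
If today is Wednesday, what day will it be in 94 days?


Start: Wednesday (index 2)
(2 + 94) mod 7
= 96 mod 7
= 5
Index 5 → Saturday

Saturday


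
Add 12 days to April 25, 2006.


Start: April 25, 2006
Add 12 days
April 25 → May 1: 30 - 25 + 1 = 6 days (12 - 6 = 6 left)
May 1 + 6 = May 7, 2006

May 7, 2006


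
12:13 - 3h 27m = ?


08:46

Start: 733 minutes from midnight
Subtract: 207 minutes
Remaining: 733 - 207 = 526
Hours: 8, Minutes: 46


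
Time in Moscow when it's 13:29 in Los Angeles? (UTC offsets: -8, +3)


00:29 (next day)

Time difference = UTC+3 - UTC-8 = +11 hours
New hour = (13 + 11) mod 24
= 24 mod 24 = 0
Minutes unchanged → 00:29; 24 ≥ 24 → next day


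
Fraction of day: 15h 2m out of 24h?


Total minutes: 15×60 + 2 = 902
Day = 24×60 = 1440 minutes
Fraction = 902/1440 ≈ 0.6264
As a percentage: 902/1440 × 100 ≈ 62.64%

0.6264 (62.64%)


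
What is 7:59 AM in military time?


Input: 7:59 AM
AM hour stays: 7

07:59


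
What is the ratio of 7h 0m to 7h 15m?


Duration 1: 420 minutes
Duration 2: 435 minutes
Ratio = 420:435
GCD = 15
Simplified = 28:29
As a decimal: 28/29 ≈ 0.97

28:29 (0.97)


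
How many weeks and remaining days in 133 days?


Weeks: 133 ÷ 7 = 19 remainder 0

19 weeks 0 days


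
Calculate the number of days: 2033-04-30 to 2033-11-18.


From April 30, 2033 to November 18, 2033
Rest of April 2033: 30 - 30 = 0
Full months: May 31, June 30, July 31, August 31, September 30, October 31
Days into November 2033: 18
Total = 0 + 31 + 30 + 31 + 31 + 30 + 31 + 18 = 202 days

202 days


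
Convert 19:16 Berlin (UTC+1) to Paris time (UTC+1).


Time difference = UTC+1 - UTC+1 = +0 hours
New hour = (19 + 0) mod 24
= 19 mod 24 = 19
Minutes unchanged → 19:16

19:16


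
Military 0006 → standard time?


Hour: 0
0 → 12 AM (midnight)

12:06 AM


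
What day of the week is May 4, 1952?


Sunday

Zeller's congruence:
q=4, m=5, k=52, j=19
h = (4 + ⌊13×6/5⌋ + 52 + ⌊52/4⌋ + ⌊19/4⌋ - 2×19) mod 7
= (4 + 15 + 52 + 13 + 4 - 38) mod 7
= 50 mod 7 = 1
h=1 → Sunday


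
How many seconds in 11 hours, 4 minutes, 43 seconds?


39883 seconds

Hours: 11 × 3600 = 39600
Minutes: 4 × 60 = 240
Seconds: 43
Total = 39600 + 240 + 43 = 39883


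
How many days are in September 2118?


30 days

Month: September (month 9)
September has 30 days


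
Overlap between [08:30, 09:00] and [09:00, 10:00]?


0 minutes

Meeting A: 510-540 (in minutes from midnight)
Meeting B: 540-600
Overlap start = max(510, 540) = 540
Overlap end = min(540, 600) = 540
Overlap = max(0, 540 - 540) = 0 min


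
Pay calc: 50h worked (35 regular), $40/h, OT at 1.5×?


Regular: 35h × $40 = $1400.00
Overtime: 50 - 35 = 15h
OT pay: 15h × $40 × 1.5 = $900.00
Total = $1400.00 + $900.00 = $2300.00

$2300.00


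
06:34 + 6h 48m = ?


13:22

Start: 394 minutes from midnight
Add: 408 minutes
Total: 802 minutes
Hours: 802 ÷ 60 = 13 remainder 22


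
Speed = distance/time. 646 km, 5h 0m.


129.2 km/h

Distance: 646 km
Time: 5 hours
Speed = 646 / 5 = 129.2 km/h


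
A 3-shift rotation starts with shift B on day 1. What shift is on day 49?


Shifts: A, B, C
Start: B (index 1)
Day 49: (1 + 49 - 1) mod 3
= 49 mod 3
= 1
Index 1 → shift B

Shift B


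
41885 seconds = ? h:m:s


11h 38m 5s

Hours: 41885 ÷ 3600 = 11 remainder 2285
Minutes: 2285 ÷ 60 = 38 remainder 5
Seconds: 5


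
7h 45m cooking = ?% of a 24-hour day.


Time: 465 minutes
Day: 1440 minutes
Percentage = (465/1440) × 100 ≈ 32.3%

32.3%


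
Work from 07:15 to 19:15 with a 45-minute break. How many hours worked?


Total time = (19×60+15) - (7×60+15)
= 1155 - 435 = 720 min
Minus break: 720 - 45 = 675 min
= 11h 15m

11h 15m (675 minutes)


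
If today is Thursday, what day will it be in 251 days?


Start: Thursday (index 3)
(3 + 251) mod 7
= 254 mod 7
= 2
Index 2 → Wednesday

Wednesday


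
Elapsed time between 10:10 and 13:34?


End time in minutes: 13×60 + 34 = 814
Start time in minutes: 10×60 + 10 = 610
Difference = 814 - 610 = 204 minutes
= 3 hours 24 minutes

3h 24m


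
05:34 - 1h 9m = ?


Start: 334 minutes from midnight
Subtract: 69 minutes
Remaining: 334 - 69 = 265
Hours: 4, Minutes: 25

04:25


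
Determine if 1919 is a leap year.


Rules: divisible by 4 AND (not by 100 OR by 400)
1919 ÷ 4 = 479 remainder 3 → not divisible by 4
Not divisible by 4 → not a leap year

No


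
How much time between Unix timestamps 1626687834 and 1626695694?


7860 seconds (2.2 hours / 0.09 days)

Difference = 1626695694 - 1626687834 = 7860 seconds
In hours: 7860 / 3600 ≈ 2.2
In days: 7860 / 86400 ≈ 0.09


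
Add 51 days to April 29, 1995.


June 19, 1995

Start: April 29, 1995
Add 51 days
April 29 → May 1: 30 - 29 + 1 = 2 days (51 - 2 = 49 left)
May 1 → June 1: 31 - 1 + 1 = 31 days (49 - 31 = 18 left)
June 1 + 18 = June 19, 1995


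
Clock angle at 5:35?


Hour hand = 5×30 + 35×0.5 = 167.5°
Minute hand = 35×6 = 210°
Difference = |167.5 - 210| = 42.5°

42.5°


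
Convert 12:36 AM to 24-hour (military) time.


00:36

Input: 12:36 AM
12 AM → 00 (midnight)


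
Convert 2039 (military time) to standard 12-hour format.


Hour: 20
20 - 12 = 8 → PM

8:39 PM


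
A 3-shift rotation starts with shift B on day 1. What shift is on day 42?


Shifts: A, B, C
Start: B (index 1)
Day 42: (1 + 42 - 1) mod 3
= 42 mod 3
= 0
Index 0 → shift A

Shift A


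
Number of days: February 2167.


28 days

Month: February (month 2)
February: 28 or 29 (leap year)
2167 leap year? No


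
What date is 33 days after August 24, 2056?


September 26, 2056

Start: August 24, 2056
Add 33 days
August 24 → September 1: 31 - 24 + 1 = 8 days (33 - 8 = 25 left)
September 1 + 25 = September 26, 2056


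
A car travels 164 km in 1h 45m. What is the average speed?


Distance: 164 km
Time: 1h 45m = 105 min = 105/60 = 7/4 hours
Speed = 164 ÷ (7/4) = 164 × 4 / 7 = 656/7 ≈ 93.7 km/h

93.7 km/h


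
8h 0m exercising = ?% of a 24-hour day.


Time: 480 minutes
Day: 1440 minutes
Percentage = (480/1440) × 100 ≈ 33.3%

33.3%


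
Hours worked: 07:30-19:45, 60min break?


Total time = (19×60+45) - (7×60+30)
= 1185 - 450 = 735 min
Minus break: 735 - 60 = 675 min
= 11h 15m

11h 15m (675 minutes)


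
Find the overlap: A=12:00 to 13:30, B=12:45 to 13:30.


45 minutes

Meeting A: 720-810 (in minutes from midnight)
Meeting B: 765-810
Overlap start = max(720, 765) = 765
Overlap end = min(810, 810) = 810
Overlap = max(0, 810 - 765) = 45 min


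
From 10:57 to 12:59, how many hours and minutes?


End time in minutes: 12×60 + 59 = 779
Start time in minutes: 10×60 + 57 = 657
Difference = 779 - 657 = 122 minutes
= 2 hours 2 minutes

2h 2m


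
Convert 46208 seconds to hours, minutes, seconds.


12h 50m 8s

Hours: 46208 ÷ 3600 = 12 remainder 3008
Minutes: 3008 ÷ 60 = 50 remainder 8
Seconds: 8


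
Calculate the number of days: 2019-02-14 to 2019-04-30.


From February 14, 2019 to April 30, 2019
Rest of February 2019: 28 - 14 = 14
Full months: March 31
Days into April 2019: 30
Total = 14 + 31 + 30 = 75 days

75 days


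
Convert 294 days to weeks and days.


42 weeks 0 days

Weeks: 294 ÷ 7 = 42 remainder 0


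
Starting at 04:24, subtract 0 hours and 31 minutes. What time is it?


03:53

Start: 264 minutes from midnight
Subtract: 31 minutes
Remaining: 264 - 31 = 233
Hours: 3, Minutes: 53


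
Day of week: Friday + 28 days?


Start: Friday (index 4)
(4 + 28) mod 7
= 32 mod 7
= 4
Index 4 → Friday

Friday


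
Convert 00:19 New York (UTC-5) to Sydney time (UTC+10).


15:19

Time difference = UTC+10 - UTC-5 = +15 hours
New hour = (0 + 15) mod 24
= 15 mod 24 = 15
Minutes unchanged → 15:19


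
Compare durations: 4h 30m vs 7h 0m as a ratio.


Duration 1: 270 minutes
Duration 2: 420 minutes
Ratio = 270:420
GCD = 30
Simplified = 9:14
As a decimal: 9/14 ≈ 0.64

9:14 (0.64)


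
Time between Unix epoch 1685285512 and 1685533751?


248239 seconds (69.0 hours / 2.87 days)

Difference = 1685533751 - 1685285512 = 248239 seconds
In hours: 248239 / 3600 ≈ 69.0
In days: 248239 / 86400 ≈ 2.87


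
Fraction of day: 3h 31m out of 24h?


0.1465 (14.65%)

Total minutes: 3×60 + 31 = 211
Day = 24×60 = 1440 minutes
Fraction = 211/1440 ≈ 0.1465
As a percentage: 211/1440 × 100 ≈ 14.65%


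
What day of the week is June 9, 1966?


Thursday

Zeller's congruence:
q=9, m=6, k=66, j=19
h = (9 + ⌊13×7/5⌋ + 66 + ⌊66/4⌋ + ⌊19/4⌋ - 2×19) mod 7
= (9 + 18 + 66 + 16 + 4 - 38) mod 7
= 75 mod 7 = 5
h=5 → Thursday


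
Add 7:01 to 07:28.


14:29

Start: 448 minutes from midnight
Add: 421 minutes
Total: 869 minutes
Hours: 869 ÷ 60 = 14 remainder 29


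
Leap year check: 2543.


Rules: divisible by 4 AND (not by 100 OR by 400)
2543 ÷ 4 = 635 remainder 3 → not divisible by 4
Not divisible by 4 → not a leap year

No


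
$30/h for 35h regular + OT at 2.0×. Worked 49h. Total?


$1890.00

Regular: 35h × $30 = $1050.00
Overtime: 49 - 35 = 14h
OT pay: 14h × $30 × 2.0 = $840.00
Total = $1050.00 + $840.00 = $1890.00


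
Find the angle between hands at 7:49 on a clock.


Hour hand = 7×30 + 49×0.5 = 234.5°
Minute hand = 49×6 = 294°
Difference = |234.5 - 294| = 59.5°

59.5°


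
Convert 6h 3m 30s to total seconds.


Hours: 6 × 3600 = 21600
Minutes: 3 × 60 = 180
Seconds: 30
Total = 21600 + 180 + 30 = 21810

21810 seconds


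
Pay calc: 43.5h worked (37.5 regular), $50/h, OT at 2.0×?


$2475.00

Regular: 37.5h × $50 = $1875.00
Overtime: 43.5 - 37.5 = 6.0h
OT pay: 6.0h × $50 × 2.0 = $600.00
Total = $1875.00 + $600.00 = $2475.00


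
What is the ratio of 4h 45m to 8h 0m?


19:32 (0.59)

Duration 1: 285 minutes
Duration 2: 480 minutes
Ratio = 285:480
GCD = 15
Simplified = 19:32
As a decimal: 19/32 ≈ 0.59


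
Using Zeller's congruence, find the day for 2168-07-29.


Friday

Zeller's congruence:
q=29, m=7, k=68, j=21
h = (29 + ⌊13×8/5⌋ + 68 + ⌊68/4⌋ + ⌊21/4⌋ - 2×21) mod 7
= (29 + 20 + 68 + 17 + 5 - 42) mod 7
= 97 mod 7 = 6
h=6 → Friday


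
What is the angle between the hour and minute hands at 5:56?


158.0°

Hour hand = 5×30 + 56×0.5 = 178.0°
Minute hand = 56×6 = 336°
Difference = |178.0 - 336| = 158.0°


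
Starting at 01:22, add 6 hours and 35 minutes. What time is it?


Start: 82 minutes from midnight
Add: 395 minutes
Total: 477 minutes
Hours: 477 ÷ 60 = 7 remainder 57

07:57


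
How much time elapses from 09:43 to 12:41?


2h 58m

End time in minutes: 12×60 + 41 = 761
Start time in minutes: 9×60 + 43 = 583
Difference = 761 - 583 = 178 minutes
= 2 hours 58 minutes


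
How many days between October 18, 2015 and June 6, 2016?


232 days

From October 18, 2015 to June 6, 2016
Rest of October 2015: 31 - 18 = 13
Full months: November 30, December 31, January 31, February 2016 29, March 31, April 30, May 31
Days into June 2016: 6
Total = 13 + 30 + 31 + 31 + 29 + 31 + 30 + 31 + 6 = 232 days


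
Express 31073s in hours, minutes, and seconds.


Hours: 31073 ÷ 3600 = 8 remainder 2273
Minutes: 2273 ÷ 60 = 37 remainder 53
Seconds: 53

8h 37m 53s


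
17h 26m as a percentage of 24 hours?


Total minutes: 17×60 + 26 = 1046
Day = 24×60 = 1440 minutes
Fraction = 1046/1440 ≈ 0.7264
As a percentage: 1046/1440 × 100 ≈ 72.64%

0.7264 (72.64%)


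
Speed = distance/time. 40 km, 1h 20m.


Distance: 40 km
Time: 1h 20m = 80 min = 80/60 = 4/3 hours
Speed = 40 ÷ (4/3) = 40 × 3 / 4 = 120/4 = 30.0 km/h

30.0 km/h


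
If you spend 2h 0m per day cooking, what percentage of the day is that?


Time: 120 minutes
Day: 1440 minutes
Percentage = (120/1440) × 100 ≈ 8.3%

8.3%


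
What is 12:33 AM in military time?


Input: 12:33 AM
12 AM → 00 (midnight)

00:33


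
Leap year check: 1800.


Rules: divisible by 4 AND (not by 100 OR by 400)
1800 ÷ 4 = 450 exactly → divisible by 4
1800 ÷ 100 = 18 exactly → divisible by 100
1800 ÷ 400 = 4 remainder 200 → not divisible by 400
Divisible by 100 but not by 400 → not a leap year

No


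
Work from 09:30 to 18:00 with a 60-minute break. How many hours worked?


7h 30m (450 minutes)

Total time = (18×60+0) - (9×60+30)
= 1080 - 570 = 510 min
Minus break: 510 - 60 = 450 min
= 7h 30m


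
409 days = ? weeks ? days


Weeks: 409 ÷ 7 = 58 remainder 3

58 weeks 3 days


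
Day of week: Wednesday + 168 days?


Start: Wednesday (index 2)
(2 + 168) mod 7
= 170 mod 7
= 2
Index 2 → Wednesday

Wednesday


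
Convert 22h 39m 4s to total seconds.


81544 seconds

Hours: 22 × 3600 = 79200
Minutes: 39 × 60 = 2340
Seconds: 4
Total = 79200 + 2340 + 4 = 81544


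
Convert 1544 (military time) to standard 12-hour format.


3:44 PM

Hour: 15
15 - 12 = 3 → PM


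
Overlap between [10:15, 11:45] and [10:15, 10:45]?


Meeting A: 615-705 (in minutes from midnight)
Meeting B: 615-645
Overlap start = max(615, 615) = 615
Overlap end = min(705, 645) = 645
Overlap = max(0, 645 - 615) = 30 min

30 minutes


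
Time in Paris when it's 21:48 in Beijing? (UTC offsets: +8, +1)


14:48

Time difference = UTC+1 - UTC+8 = -7 hours
New hour = (21 -7) mod 24
= 14 mod 24 = 14
Minutes unchanged → 14:48


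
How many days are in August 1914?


31 days

Month: August (month 8)
August has 31 days


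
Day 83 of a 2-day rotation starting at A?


Shifts: A, B
Start: A (index 0)
Day 83: (0 + 83 - 1) mod 2
= 82 mod 2
= 0
Index 0 → shift A

Shift A


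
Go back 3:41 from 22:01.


18:20

Start: 1321 minutes from midnight
Subtract: 221 minutes
Remaining: 1321 - 221 = 1100
Hours: 18, Minutes: 20


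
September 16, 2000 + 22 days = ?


October 8, 2000

Start: September 16, 2000
Add 22 days
September 16 → October 1: 30 - 16 + 1 = 15 days (22 - 15 = 7 left)
October 1 + 7 = October 8, 2000


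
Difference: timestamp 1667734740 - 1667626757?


107983 seconds (30.0 hours / 1.25 days)

Difference = 1667734740 - 1667626757 = 107983 seconds
In hours: 107983 / 3600 ≈ 30.0
In days: 107983 / 86400 ≈ 1.25


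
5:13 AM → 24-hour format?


05:13

Input: 5:13 AM
AM hour stays: 5


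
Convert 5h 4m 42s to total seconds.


Hours: 5 × 3600 = 18000
Minutes: 4 × 60 = 240
Seconds: 42
Total = 18000 + 240 + 42 = 18282

18282 seconds


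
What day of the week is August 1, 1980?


Zeller's congruence:
q=1, m=8, k=80, j=19
h = (1 + ⌊13×9/5⌋ + 80 + ⌊80/4⌋ + ⌊19/4⌋ - 2×19) mod 7
= (1 + 23 + 80 + 20 + 4 - 38) mod 7
= 90 mod 7 = 6
h=6 → Friday

Friday


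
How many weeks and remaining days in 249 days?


35 weeks 4 days

Weeks: 249 ÷ 7 = 35 remainder 4


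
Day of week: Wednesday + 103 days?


Monday

Start: Wednesday (index 2)
(2 + 103) mod 7
= 105 mod 7
= 0
Index 0 → Monday


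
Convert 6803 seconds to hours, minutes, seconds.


Hours: 6803 ÷ 3600 = 1 remainder 3203
Minutes: 3203 ÷ 60 = 53 remainder 23
Seconds: 23

1h 53m 23s


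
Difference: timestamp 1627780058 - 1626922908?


Difference = 1627780058 - 1626922908 = 857150 seconds
In hours: 857150 / 3600 ≈ 238.1
In days: 857150 / 86400 ≈ 9.92

857150 seconds (238.1 hours / 9.92 days)


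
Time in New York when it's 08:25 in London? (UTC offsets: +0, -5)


Time difference = UTC-5 - UTC+0 = -5 hours
New hour = (8 -5) mod 24
= 3 mod 24 = 3
Minutes unchanged → 03:25

03:25


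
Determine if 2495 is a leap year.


Rules: divisible by 4 AND (not by 100 OR by 400)
2495 ÷ 4 = 623 remainder 3 → not divisible by 4
Not divisible by 4 → not a leap year

No


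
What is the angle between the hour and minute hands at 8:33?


Hour hand = 8×30 + 33×0.5 = 256.5°
Minute hand = 33×6 = 198°
Difference = |256.5 - 198| = 58.5°

58.5°


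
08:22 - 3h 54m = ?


04:28

Start: 502 minutes from midnight
Subtract: 234 minutes
Remaining: 502 - 234 = 268
Hours: 4, Minutes: 28


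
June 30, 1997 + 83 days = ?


Start: June 30, 1997
Add 83 days
June 30 → July 1: 30 - 30 + 1 = 1 days (83 - 1 = 82 left)
July 1 → August 1: 31 - 1 + 1 = 31 days (82 - 31 = 51 left)
August 1 → September 1: 31 - 1 + 1 = 31 days (51 - 31 = 20 left)
September 1 + 20 = September 21, 1997

September 21, 1997


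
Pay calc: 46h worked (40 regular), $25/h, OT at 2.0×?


Regular: 40h × $25 = $1000.00
Overtime: 46 - 40 = 6h
OT pay: 6h × $25 × 2.0 = $300.00
Total = $1000.00 + $300.00 = $1300.00

$1300.00


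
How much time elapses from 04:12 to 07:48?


3h 36m

End time in minutes: 7×60 + 48 = 468
Start time in minutes: 4×60 + 12 = 252
Difference = 468 - 252 = 216 minutes
= 3 hours 36 minutes


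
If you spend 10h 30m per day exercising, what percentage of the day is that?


Time: 630 minutes
Day: 1440 minutes
Percentage = (630/1440) × 100 ≈ 43.8%

43.8%


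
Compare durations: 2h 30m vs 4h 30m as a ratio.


5:9 (0.56)

Duration 1: 150 minutes
Duration 2: 270 minutes
Ratio = 150:270
GCD = 30
Simplified = 5:9
As a decimal: 5/9 ≈ 0.56


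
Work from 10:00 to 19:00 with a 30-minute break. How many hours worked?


Total time = (19×60+0) - (10×60+0)
= 1140 - 600 = 540 min
Minus break: 540 - 30 = 510 min
= 8h 30m

8h 30m (510 minutes)


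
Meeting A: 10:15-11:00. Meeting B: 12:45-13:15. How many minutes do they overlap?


Meeting A: 615-660 (in minutes from midnight)
Meeting B: 765-795
Overlap start = max(615, 765) = 765
Overlap end = min(660, 795) = 660
Overlap = max(0, 660 - 765) = 0 min

0 minutes


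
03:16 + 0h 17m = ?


03:33

Start: 196 minutes from midnight
Add: 17 minutes
Total: 213 minutes
Hours: 213 ÷ 60 = 3 remainder 33


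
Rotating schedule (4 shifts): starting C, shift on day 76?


Shifts: A, B, C, D
Start: C (index 2)
Day 76: (2 + 76 - 1) mod 4
= 77 mod 4
= 1
Index 1 → shift B

Shift B
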